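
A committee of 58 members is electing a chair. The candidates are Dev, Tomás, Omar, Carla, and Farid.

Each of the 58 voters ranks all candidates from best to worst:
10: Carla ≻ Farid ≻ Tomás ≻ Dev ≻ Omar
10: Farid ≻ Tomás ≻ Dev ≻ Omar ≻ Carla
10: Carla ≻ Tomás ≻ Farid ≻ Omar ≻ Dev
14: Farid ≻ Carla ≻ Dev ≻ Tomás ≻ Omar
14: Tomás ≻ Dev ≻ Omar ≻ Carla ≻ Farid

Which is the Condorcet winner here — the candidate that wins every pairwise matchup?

Carla vs Dev: 34–24
Carla vs Tomás: 34–24
Carla vs Omar: 34–24
Carla vs Farid: 34–24
Carla beats every other candidate.

Carla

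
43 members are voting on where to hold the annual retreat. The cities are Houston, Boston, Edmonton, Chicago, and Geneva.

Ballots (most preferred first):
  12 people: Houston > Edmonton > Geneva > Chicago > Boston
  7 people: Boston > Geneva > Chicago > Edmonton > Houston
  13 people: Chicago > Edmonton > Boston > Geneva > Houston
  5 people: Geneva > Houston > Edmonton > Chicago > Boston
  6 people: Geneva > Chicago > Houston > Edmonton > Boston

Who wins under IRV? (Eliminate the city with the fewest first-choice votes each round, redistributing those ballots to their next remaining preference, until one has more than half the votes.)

Geneva

Round 1: Houston 12, Boston 7, Edmonton 0, Chicago 13, Geneva 11. Edmonton eliminated.
Round 2: Houston 12, Boston 7, Chicago 13, Geneva 11. Boston eliminated.
Round 3: Houston 12, Chicago 13, Geneva 18. Houston eliminated.
Round 4: Chicago 13, Geneva 30. Geneva has a majority (≥22).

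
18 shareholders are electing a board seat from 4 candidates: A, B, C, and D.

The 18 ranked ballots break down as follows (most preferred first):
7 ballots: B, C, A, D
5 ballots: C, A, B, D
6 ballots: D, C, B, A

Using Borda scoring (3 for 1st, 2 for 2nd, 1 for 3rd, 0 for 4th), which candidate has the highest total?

C

A: 7×1 + 5×2 + 6×0 = 17
B: 7×3 + 5×1 + 6×1 = 32
C: 7×2 + 5×3 + 6×2 = 41
D: 7×0 + 5×0 + 6×3 = 18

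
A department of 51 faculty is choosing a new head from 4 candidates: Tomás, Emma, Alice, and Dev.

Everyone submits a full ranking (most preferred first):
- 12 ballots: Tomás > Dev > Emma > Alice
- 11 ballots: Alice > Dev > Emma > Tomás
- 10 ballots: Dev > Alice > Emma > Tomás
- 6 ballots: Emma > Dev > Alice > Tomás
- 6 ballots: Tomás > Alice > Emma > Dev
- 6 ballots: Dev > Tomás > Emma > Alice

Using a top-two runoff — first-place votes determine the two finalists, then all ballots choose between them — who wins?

Dev

Round 1 first-place votes: Tomás 18, Emma 6, Alice 11, Dev 16. Tomás and Dev advance.
Runoff: Tomás is ranked above Dev on 18 ballots, Dev above Tomás on 33.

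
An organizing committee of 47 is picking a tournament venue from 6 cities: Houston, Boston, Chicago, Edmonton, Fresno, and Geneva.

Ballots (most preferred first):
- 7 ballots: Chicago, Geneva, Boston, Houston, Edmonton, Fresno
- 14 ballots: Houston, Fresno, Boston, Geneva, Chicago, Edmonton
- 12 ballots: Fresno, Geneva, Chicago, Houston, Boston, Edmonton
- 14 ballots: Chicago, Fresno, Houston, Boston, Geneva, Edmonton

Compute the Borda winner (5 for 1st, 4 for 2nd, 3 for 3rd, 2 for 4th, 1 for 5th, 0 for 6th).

Fresno

Houston: 7×2 + 14×5 + 12×2 + 14×3 = 150
Boston: 7×3 + 14×3 + 12×1 + 14×2 = 103
Chicago: 7×5 + 14×1 + 12×3 + 14×5 = 155
Edmonton: 7×1 + 14×0 + 12×0 + 14×0 = 7
Fresno: 7×0 + 14×4 + 12×5 + 14×4 = 172
Geneva: 7×4 + 14×2 + 12×4 + 14×1 = 118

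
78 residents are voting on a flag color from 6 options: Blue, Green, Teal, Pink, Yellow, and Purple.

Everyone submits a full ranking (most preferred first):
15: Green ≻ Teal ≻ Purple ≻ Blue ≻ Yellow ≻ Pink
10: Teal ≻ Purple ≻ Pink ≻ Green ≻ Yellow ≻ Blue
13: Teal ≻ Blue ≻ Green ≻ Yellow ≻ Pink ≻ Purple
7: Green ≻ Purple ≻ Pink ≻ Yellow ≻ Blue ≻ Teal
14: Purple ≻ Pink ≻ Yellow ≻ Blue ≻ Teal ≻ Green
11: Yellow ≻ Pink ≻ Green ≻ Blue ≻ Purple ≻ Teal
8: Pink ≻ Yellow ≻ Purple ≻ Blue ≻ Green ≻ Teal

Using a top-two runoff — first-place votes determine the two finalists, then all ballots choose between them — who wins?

Green

Round 1 first-place votes: Blue 0, Green 22, Teal 23, Pink 8, Yellow 11, Purple 14. Teal and Green advance.
Runoff: Teal is ranked above Green on 37 ballots, Green above Teal on 41.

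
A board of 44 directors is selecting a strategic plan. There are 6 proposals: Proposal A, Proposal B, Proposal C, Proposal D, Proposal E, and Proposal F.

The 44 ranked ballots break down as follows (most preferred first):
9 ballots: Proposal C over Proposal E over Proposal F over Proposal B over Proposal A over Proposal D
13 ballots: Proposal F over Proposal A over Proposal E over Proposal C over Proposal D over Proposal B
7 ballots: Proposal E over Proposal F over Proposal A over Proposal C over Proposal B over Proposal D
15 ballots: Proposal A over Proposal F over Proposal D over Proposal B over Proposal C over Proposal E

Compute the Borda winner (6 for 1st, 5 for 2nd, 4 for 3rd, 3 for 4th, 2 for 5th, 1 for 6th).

Proposal A: 9×2 + 13×5 + 7×4 + 15×6 = 201
Proposal B: 9×3 + 13×1 + 7×2 + 15×3 = 99
Proposal C: 9×6 + 13×3 + 7×3 + 15×2 = 144
Proposal D: 9×1 + 13×2 + 7×1 + 15×4 = 102
Proposal E: 9×5 + 13×4 + 7×6 + 15×1 = 154
Proposal F: 9×4 + 13×6 + 7×5 + 15×5 = 224

Proposal F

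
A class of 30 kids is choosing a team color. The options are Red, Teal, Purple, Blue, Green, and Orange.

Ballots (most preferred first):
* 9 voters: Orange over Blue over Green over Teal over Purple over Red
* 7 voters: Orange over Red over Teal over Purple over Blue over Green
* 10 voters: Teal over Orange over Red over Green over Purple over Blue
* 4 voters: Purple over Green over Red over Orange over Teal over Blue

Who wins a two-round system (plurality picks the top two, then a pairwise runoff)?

Orange

Round 1 first-place votes: Red 0, Teal 10, Purple 4, Blue 0, Green 0, Orange 16. Orange and Teal advance.
Runoff: Orange is ranked above Teal on 20 ballots, Teal above Orange on 10.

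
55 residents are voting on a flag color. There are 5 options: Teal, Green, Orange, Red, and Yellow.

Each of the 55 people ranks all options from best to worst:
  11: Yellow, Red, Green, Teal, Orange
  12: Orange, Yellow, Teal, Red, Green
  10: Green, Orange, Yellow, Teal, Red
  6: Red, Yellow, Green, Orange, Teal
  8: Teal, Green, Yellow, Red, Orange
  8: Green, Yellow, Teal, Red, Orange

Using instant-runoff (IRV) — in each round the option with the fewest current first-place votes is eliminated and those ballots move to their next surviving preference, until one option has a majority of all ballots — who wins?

Yellow

Round 1: Teal 8, Green 18, Orange 12, Red 6, Yellow 11. Red eliminated.
Round 2: Teal 8, Green 18, Orange 12, Yellow 17. Teal eliminated.
Round 3: Green 26, Orange 12, Yellow 17. Orange eliminated.
Round 4: Green 26, Yellow 29. Yellow has a majority (≥28).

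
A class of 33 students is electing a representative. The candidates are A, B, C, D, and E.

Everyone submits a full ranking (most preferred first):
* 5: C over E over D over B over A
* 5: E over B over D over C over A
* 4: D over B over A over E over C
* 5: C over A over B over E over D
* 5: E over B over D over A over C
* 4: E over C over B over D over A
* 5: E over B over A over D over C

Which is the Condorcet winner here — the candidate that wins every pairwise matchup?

E vs A: 24–9
E vs B: 24–9
E vs C: 23–10
E vs D: 29–4
E beats every other candidate.

E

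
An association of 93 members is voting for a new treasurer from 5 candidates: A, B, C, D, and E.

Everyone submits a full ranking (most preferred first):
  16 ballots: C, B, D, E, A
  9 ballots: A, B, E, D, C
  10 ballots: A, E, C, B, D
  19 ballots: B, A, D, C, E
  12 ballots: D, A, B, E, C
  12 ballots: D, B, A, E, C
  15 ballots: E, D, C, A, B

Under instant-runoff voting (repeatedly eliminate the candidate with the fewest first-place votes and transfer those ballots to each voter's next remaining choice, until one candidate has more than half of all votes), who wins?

B

Round 1: A 19, B 19, C 16, D 24, E 15. E eliminated.
Round 2: A 19, B 19, C 16, D 39. C eliminated.
Round 3: A 19, B 35, D 39. A eliminated.
Round 4: B 54, D 39. B has a majority (≥47).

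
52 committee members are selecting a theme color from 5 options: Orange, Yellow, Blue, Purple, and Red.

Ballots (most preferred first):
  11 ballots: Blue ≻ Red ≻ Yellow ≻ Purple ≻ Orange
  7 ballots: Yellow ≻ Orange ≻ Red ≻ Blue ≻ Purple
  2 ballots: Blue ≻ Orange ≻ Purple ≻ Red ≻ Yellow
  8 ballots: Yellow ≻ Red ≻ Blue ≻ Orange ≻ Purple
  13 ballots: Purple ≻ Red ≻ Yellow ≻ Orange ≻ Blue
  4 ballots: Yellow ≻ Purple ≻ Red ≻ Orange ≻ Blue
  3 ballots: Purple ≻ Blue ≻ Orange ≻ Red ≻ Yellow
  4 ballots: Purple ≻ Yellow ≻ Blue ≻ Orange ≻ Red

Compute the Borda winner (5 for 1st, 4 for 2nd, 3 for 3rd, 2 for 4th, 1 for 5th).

Yellow

Orange: 11×1 + 7×4 + 2×4 + 8×2 + 13×2 + 4×2 + 3×3 + 4×2 = 114
Yellow: 11×3 + 7×5 + 2×1 + 8×5 + 13×3 + 4×5 + 3×1 + 4×4 = 188
Blue: 11×5 + 7×2 + 2×5 + 8×3 + 13×1 + 4×1 + 3×4 + 4×3 = 144
Purple: 11×2 + 7×1 + 2×3 + 8×1 + 13×5 + 4×4 + 3×5 + 4×5 = 159
Red: 11×4 + 7×3 + 2×2 + 8×4 + 13×4 + 4×3 + 3×2 + 4×1 = 175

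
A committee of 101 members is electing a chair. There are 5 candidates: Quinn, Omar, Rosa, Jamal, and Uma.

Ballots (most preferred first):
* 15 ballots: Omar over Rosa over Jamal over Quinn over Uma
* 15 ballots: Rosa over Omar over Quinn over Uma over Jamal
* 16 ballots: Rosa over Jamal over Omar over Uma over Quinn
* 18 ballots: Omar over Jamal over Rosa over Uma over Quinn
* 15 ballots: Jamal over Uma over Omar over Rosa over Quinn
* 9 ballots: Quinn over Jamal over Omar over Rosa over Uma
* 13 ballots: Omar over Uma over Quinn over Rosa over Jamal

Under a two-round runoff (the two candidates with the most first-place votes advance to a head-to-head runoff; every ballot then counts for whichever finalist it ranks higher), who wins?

Round 1 first-place votes: Quinn 9, Omar 46, Rosa 31, Jamal 15, Uma 0. Omar and Rosa advance.
Runoff: Omar is ranked above Rosa on 70 ballots, Rosa above Omar on 31.

Omar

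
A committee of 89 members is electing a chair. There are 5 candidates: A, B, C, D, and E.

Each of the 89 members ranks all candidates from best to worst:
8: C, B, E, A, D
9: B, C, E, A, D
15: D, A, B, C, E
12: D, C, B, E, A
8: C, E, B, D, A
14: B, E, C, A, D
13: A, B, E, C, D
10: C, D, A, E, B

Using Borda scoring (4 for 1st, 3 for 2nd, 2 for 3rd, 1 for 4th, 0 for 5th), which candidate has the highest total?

A: 8×1 + 9×1 + 15×3 + 12×0 + 8×0 + 14×1 + 13×4 + 10×2 = 148
B: 8×3 + 9×4 + 15×2 + 12×2 + 8×2 + 14×4 + 13×3 + 10×0 = 225
C: 8×4 + 9×3 + 15×1 + 12×3 + 8×4 + 14×2 + 13×1 + 10×4 = 223
D: 8×0 + 9×0 + 15×4 + 12×4 + 8×1 + 14×0 + 13×0 + 10×3 = 146
E: 8×2 + 9×2 + 15×0 + 12×1 + 8×3 + 14×3 + 13×2 + 10×1 = 148

B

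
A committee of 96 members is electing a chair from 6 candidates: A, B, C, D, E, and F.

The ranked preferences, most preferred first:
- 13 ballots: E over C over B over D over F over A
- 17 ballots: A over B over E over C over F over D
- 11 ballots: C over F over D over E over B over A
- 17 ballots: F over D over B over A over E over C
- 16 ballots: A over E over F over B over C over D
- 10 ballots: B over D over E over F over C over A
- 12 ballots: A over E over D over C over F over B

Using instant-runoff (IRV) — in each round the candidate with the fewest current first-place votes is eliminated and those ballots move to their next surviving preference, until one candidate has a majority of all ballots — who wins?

F

Round 1: A 45, B 10, C 11, D 0, E 13, F 17. D eliminated.
Round 2: A 45, B 10, C 11, E 13, F 17. B eliminated.
Round 3: A 45, C 11, E 23, F 17. C eliminated.
Round 4: A 45, E 23, F 28. E eliminated.
Round 5: A 45, F 51. F has a majority (≥49).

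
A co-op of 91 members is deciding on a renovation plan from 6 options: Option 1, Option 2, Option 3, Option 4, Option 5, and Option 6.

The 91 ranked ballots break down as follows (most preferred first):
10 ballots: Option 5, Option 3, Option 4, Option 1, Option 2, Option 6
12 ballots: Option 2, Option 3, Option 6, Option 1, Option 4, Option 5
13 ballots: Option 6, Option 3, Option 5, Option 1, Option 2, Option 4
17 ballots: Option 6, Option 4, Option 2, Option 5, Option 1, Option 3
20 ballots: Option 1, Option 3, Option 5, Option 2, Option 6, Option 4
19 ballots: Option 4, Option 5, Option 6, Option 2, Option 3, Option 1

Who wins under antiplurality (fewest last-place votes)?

Option 2

Last-place votes: Option 1 19, Option 2 0, Option 3 17, Option 4 33, Option 5 12, Option 6 10.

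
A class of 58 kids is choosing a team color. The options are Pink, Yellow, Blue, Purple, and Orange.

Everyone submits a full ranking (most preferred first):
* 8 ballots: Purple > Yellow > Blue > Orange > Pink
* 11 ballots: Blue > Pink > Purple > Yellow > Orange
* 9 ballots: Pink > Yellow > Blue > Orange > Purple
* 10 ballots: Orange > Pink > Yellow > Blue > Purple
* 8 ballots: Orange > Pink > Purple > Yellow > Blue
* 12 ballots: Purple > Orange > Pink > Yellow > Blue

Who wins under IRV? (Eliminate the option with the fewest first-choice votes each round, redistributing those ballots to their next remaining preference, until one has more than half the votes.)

Round 1: Pink 9, Yellow 0, Blue 11, Purple 20, Orange 18. Yellow eliminated.
Round 2: Pink 9, Blue 11, Purple 20, Orange 18. Pink eliminated.
Round 3: Blue 20, Purple 20, Orange 18. Orange eliminated.
Round 4: Blue 30, Purple 28. Blue has a majority (≥30).

Blue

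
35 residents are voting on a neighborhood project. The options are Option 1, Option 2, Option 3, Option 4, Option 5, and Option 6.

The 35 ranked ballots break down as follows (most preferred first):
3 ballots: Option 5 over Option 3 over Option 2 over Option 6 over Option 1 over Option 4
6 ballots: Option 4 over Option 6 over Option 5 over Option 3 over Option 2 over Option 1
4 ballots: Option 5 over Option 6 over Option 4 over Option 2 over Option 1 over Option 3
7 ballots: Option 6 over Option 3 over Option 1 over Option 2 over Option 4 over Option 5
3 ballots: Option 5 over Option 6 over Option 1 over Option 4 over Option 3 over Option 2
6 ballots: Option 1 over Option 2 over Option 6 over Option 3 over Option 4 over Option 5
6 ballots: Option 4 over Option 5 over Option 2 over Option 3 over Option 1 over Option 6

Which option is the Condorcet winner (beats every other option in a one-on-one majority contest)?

Option 6 vs Option 1: 23–12
Option 6 vs Option 2: 20–15
Option 6 vs Option 3: 26–9
Option 6 vs Option 4: 23–12
Option 6 vs Option 5: 19–16
Option 6 beats every other option.

Option 6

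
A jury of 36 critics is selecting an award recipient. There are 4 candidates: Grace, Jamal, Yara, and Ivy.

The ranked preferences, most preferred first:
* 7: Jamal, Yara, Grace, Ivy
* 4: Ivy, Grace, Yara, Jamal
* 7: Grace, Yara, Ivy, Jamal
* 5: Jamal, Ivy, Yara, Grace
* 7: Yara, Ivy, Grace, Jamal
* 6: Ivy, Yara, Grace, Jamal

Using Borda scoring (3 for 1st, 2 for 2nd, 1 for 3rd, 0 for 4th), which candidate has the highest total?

Yara

Grace: 7×1 + 4×2 + 7×3 + 5×0 + 7×1 + 6×1 = 49
Jamal: 7×3 + 4×0 + 7×0 + 5×3 + 7×0 + 6×0 = 36
Yara: 7×2 + 4×1 + 7×2 + 5×1 + 7×3 + 6×2 = 70
Ivy: 7×0 + 4×3 + 7×1 + 5×2 + 7×2 + 6×3 = 61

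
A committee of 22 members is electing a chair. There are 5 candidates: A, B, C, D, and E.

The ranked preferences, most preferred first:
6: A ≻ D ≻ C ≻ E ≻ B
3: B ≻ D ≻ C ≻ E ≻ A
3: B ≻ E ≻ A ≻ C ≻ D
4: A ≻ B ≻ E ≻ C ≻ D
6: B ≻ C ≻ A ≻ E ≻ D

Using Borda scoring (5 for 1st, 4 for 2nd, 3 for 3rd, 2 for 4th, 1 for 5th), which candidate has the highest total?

A: 6×5 + 3×1 + 3×3 + 4×5 + 6×3 = 80
B: 6×1 + 3×5 + 3×5 + 4×4 + 6×5 = 82
C: 6×3 + 3×3 + 3×2 + 4×2 + 6×4 = 65
D: 6×4 + 3×4 + 3×1 + 4×1 + 6×1 = 49
E: 6×2 + 3×2 + 3×4 + 4×3 + 6×2 = 54

B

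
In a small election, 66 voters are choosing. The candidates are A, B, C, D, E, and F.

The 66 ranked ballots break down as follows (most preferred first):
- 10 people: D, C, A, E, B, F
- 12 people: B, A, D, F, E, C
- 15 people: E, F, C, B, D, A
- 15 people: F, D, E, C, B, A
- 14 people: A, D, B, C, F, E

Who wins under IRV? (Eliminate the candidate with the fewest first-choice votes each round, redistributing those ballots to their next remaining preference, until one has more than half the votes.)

Round 1: A 14, B 12, C 0, D 10, E 15, F 15. C eliminated.
Round 2: A 14, B 12, D 10, E 15, F 15. D eliminated.
Round 3: A 24, B 12, E 15, F 15. B eliminated.
Round 4: A 36, E 15, F 15. A has a majority (≥34).

A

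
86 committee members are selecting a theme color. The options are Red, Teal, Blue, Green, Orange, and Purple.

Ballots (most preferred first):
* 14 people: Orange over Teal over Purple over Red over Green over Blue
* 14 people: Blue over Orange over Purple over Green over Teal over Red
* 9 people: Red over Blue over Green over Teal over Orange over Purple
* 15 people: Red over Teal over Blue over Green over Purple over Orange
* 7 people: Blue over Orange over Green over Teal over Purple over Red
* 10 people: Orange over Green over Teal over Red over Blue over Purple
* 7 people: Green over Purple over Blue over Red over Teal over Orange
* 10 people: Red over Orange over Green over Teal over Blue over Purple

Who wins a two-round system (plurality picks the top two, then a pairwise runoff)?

Round 1 first-place votes: Red 34, Teal 0, Blue 21, Green 7, Orange 24, Purple 0. Red and Orange advance.
Runoff: Red is ranked above Orange on 41 ballots, Orange above Red on 45.

Orange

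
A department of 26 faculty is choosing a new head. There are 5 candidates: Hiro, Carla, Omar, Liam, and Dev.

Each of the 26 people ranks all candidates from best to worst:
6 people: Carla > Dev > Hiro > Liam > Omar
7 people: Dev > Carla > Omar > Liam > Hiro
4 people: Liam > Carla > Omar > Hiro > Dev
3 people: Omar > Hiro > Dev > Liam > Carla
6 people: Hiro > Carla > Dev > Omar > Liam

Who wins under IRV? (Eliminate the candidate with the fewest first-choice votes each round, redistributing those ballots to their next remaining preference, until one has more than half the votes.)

Round 1: Hiro 6, Carla 6, Omar 3, Liam 4, Dev 7. Omar eliminated.
Round 2: Hiro 9, Carla 6, Liam 4, Dev 7. Liam eliminated.
Round 3: Hiro 9, Carla 10, Dev 7. Dev eliminated.
Round 4: Hiro 9, Carla 17. Carla has a majority (≥14).

Carla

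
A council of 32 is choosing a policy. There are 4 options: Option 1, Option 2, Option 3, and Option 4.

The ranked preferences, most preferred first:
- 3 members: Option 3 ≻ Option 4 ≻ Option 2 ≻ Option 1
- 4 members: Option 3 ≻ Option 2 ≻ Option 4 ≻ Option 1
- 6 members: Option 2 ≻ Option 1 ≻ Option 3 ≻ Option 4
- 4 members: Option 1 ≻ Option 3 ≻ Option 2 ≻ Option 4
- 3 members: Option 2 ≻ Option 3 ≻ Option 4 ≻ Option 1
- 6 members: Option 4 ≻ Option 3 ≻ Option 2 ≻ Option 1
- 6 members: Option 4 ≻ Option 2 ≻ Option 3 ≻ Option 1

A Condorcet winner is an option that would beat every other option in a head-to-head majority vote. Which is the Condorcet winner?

Option 3 vs Option 1: 22–10
Option 3 vs Option 2: 17–15
Option 3 vs Option 4: 20–12
Option 3 beats every other option.

Option 3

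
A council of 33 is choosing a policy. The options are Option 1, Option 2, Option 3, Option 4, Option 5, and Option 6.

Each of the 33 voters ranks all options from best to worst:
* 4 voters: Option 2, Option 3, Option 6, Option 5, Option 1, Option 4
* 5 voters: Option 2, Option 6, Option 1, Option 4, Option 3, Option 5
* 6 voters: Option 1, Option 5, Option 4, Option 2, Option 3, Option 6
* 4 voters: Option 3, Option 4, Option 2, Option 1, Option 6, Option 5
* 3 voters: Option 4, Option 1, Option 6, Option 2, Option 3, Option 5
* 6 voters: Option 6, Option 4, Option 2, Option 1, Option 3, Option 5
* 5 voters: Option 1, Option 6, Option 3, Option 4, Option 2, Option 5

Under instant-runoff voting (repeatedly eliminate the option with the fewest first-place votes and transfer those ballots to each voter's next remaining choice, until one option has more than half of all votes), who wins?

Option 2

Round 1: Option 1 11, Option 2 9, Option 3 4, Option 4 3, Option 5 0, Option 6 6. Option 5 eliminated.
Round 2: Option 1 11, Option 2 9, Option 3 4, Option 4 3, Option 6 6. Option 4 eliminated.
Round 3: Option 1 14, Option 2 9, Option 3 4, Option 6 6. Option 3 eliminated.
Round 4: Option 1 14, Option 2 13, Option 6 6. Option 6 eliminated.
Round 5: Option 1 14, Option 2 19. Option 2 has a majority (≥17).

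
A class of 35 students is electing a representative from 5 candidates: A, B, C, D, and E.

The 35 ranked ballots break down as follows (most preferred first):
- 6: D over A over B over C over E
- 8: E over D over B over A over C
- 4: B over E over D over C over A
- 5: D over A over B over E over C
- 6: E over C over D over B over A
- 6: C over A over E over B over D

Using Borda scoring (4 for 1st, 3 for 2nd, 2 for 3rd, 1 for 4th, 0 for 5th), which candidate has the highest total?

A: 6×3 + 8×1 + 4×0 + 5×3 + 6×0 + 6×3 = 59
B: 6×2 + 8×2 + 4×4 + 5×2 + 6×1 + 6×1 = 66
C: 6×1 + 8×0 + 4×1 + 5×0 + 6×3 + 6×4 = 52
D: 6×4 + 8×3 + 4×2 + 5×4 + 6×2 + 6×0 = 88
E: 6×0 + 8×4 + 4×3 + 5×1 + 6×4 + 6×2 = 85

D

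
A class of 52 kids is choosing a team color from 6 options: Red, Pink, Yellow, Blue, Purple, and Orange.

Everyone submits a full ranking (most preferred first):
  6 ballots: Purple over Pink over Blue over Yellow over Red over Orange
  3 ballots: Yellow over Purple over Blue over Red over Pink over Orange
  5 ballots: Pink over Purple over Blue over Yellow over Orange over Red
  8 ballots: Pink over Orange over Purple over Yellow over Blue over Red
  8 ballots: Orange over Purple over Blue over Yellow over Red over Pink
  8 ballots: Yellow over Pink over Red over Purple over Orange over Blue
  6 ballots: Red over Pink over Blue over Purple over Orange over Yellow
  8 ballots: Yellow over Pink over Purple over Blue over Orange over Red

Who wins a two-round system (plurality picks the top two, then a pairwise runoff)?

Yellow

Round 1 first-place votes: Red 6, Pink 13, Yellow 19, Blue 0, Purple 6, Orange 8. Yellow and Pink advance.
Runoff: Yellow is ranked above Pink on 27 ballots, Pink above Yellow on 25.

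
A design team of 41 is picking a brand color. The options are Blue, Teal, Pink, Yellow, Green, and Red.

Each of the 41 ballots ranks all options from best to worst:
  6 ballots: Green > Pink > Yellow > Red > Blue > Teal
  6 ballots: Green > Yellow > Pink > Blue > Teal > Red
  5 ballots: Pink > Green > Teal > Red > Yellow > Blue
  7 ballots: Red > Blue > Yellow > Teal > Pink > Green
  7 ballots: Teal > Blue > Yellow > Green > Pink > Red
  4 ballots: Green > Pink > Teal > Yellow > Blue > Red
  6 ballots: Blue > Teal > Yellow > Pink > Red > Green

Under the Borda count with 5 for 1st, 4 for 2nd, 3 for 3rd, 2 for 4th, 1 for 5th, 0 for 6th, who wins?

Yellow

Blue: 6×1 + 6×2 + 5×0 + 7×4 + 7×4 + 4×1 + 6×5 = 108
Teal: 6×0 + 6×1 + 5×3 + 7×2 + 7×5 + 4×3 + 6×4 = 106
Pink: 6×4 + 6×3 + 5×5 + 7×1 + 7×1 + 4×4 + 6×2 = 109
Yellow: 6×3 + 6×4 + 5×1 + 7×3 + 7×3 + 4×2 + 6×3 = 115
Green: 6×5 + 6×5 + 5×4 + 7×0 + 7×2 + 4×5 + 6×0 = 114
Red: 6×2 + 6×0 + 5×2 + 7×5 + 7×0 + 4×0 + 6×1 = 63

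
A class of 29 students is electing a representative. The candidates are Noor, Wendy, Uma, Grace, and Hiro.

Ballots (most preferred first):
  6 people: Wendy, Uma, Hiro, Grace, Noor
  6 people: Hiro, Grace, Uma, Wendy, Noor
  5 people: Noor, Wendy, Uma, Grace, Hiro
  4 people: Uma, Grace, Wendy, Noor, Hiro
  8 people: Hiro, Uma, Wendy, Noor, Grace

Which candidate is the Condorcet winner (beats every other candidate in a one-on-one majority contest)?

Uma

Uma vs Noor: 24–5
Uma vs Wendy: 18–11
Uma vs Grace: 23–6
Uma vs Hiro: 15–14
Uma beats every other candidate.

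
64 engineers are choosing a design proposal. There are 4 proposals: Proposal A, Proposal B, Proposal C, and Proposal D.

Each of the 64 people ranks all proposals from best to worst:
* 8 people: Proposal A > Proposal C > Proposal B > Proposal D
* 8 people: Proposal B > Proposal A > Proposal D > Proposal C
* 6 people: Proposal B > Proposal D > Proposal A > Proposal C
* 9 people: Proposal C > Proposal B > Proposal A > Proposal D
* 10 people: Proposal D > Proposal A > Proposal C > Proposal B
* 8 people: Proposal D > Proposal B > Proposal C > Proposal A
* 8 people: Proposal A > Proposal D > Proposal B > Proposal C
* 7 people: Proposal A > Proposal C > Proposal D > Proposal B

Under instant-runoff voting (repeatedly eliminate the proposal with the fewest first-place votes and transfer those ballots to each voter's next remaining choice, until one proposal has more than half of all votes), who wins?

Proposal A

Round 1: Proposal A 23, Proposal B 14, Proposal C 9, Proposal D 18. Proposal C eliminated.
Round 2: Proposal A 23, Proposal B 23, Proposal D 18. Proposal D eliminated.
Round 3: Proposal A 33, Proposal B 31. Proposal A has a majority (≥33).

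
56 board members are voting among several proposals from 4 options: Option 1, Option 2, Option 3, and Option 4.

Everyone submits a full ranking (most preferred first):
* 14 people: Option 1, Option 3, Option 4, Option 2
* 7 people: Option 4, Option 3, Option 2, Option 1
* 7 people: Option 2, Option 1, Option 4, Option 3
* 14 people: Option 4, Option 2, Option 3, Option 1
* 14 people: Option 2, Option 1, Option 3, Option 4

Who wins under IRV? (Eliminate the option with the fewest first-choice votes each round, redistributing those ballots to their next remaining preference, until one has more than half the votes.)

Option 4

Round 1: Option 1 14, Option 2 21, Option 3 0, Option 4 21. Option 3 eliminated.
Round 2: Option 1 14, Option 2 21, Option 4 21. Option 1 eliminated.
Round 3: Option 2 21, Option 4 35. Option 4 has a majority (≥29).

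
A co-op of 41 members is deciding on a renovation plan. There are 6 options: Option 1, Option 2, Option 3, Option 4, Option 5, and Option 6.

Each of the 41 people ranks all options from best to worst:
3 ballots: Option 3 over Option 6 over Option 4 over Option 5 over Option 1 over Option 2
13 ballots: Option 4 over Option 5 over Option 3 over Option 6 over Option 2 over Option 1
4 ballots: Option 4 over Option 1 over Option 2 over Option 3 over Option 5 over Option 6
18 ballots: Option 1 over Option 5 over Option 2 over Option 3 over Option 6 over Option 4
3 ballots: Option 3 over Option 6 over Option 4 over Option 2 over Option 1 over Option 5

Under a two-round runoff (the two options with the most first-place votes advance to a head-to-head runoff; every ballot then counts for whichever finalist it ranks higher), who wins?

Option 4

Round 1 first-place votes: Option 1 18, Option 2 0, Option 3 6, Option 4 17, Option 5 0, Option 6 0. Option 1 and Option 4 advance.
Runoff: Option 1 is ranked above Option 4 on 18 ballots, Option 4 above Option 1 on 23.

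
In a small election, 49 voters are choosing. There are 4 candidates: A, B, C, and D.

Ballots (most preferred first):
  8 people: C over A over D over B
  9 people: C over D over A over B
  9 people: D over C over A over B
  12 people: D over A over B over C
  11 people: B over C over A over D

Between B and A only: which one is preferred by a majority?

A

B is ranked above A on 11 ballots; A above B on 38.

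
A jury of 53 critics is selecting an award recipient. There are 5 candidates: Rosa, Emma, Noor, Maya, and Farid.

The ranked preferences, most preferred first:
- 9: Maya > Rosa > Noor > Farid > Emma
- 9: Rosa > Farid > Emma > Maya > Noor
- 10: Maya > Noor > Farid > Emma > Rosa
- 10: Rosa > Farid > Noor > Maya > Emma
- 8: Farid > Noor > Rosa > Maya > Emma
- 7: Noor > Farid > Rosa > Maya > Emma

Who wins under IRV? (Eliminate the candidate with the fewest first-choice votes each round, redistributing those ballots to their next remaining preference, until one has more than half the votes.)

Rosa

Round 1: Rosa 19, Emma 0, Noor 7, Maya 19, Farid 8. Emma eliminated.
Round 2: Rosa 19, Noor 7, Maya 19, Farid 8. Noor eliminated.
Round 3: Rosa 19, Maya 19, Farid 15. Farid eliminated.
Round 4: Rosa 34, Maya 19. Rosa has a majority (≥27).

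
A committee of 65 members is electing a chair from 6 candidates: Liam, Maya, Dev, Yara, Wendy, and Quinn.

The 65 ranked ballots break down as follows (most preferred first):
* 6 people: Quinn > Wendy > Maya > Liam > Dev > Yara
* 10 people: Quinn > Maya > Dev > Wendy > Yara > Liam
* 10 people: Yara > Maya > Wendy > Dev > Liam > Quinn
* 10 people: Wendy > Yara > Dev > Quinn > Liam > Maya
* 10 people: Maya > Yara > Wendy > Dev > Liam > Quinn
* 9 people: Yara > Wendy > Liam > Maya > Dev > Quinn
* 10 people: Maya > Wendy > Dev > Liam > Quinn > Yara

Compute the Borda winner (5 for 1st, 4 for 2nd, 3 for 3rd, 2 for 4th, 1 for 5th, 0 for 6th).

Liam: 6×2 + 10×0 + 10×1 + 10×1 + 10×1 + 9×3 + 10×2 = 89
Maya: 6×3 + 10×4 + 10×4 + 10×0 + 10×5 + 9×2 + 10×5 = 216
Dev: 6×1 + 10×3 + 10×2 + 10×3 + 10×2 + 9×1 + 10×3 = 145
Yara: 6×0 + 10×1 + 10×5 + 10×4 + 10×4 + 9×5 + 10×0 = 185
Wendy: 6×4 + 10×2 + 10×3 + 10×5 + 10×3 + 9×4 + 10×4 = 230
Quinn: 6×5 + 10×5 + 10×0 + 10×2 + 10×0 + 9×0 + 10×1 = 110

Wendy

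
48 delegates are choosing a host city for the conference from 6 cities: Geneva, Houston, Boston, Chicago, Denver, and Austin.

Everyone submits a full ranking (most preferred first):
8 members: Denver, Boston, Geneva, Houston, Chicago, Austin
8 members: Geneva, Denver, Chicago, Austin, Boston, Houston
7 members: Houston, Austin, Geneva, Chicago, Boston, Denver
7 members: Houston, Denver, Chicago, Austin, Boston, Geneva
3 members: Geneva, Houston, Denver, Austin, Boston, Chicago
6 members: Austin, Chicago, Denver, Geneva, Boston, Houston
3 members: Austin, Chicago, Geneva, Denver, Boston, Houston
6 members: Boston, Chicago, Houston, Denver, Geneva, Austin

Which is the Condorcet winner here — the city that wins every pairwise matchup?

Denver vs Geneva: 27–21
Denver vs Houston: 25–23
Denver vs Boston: 35–13
Denver vs Chicago: 26–22
Denver vs Austin: 32–16
Denver beats every other city.

Denver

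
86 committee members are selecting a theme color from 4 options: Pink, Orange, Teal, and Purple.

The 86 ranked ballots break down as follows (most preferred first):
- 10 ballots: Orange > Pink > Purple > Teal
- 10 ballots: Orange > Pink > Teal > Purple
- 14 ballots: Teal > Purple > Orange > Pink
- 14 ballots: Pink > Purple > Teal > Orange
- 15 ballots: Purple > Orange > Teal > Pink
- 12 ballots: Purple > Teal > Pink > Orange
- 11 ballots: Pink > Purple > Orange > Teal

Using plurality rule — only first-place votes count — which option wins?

First-place votes: Pink 25, Orange 20, Teal 14, Purple 27.

Purple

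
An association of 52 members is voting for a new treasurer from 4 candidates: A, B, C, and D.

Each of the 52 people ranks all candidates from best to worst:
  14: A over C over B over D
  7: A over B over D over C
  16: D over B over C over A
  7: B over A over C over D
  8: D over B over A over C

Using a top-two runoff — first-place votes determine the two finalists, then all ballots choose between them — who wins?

A

Round 1 first-place votes: A 21, B 7, C 0, D 24. D and A advance.
Runoff: D is ranked above A on 24 ballots, A above D on 28.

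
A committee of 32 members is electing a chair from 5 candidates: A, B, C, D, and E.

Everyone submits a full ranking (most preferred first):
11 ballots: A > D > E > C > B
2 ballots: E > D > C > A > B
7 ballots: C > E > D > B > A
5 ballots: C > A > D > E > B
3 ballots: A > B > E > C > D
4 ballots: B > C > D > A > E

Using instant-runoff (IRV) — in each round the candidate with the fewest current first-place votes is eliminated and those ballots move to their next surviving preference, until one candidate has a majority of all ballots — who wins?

Round 1: A 14, B 4, C 12, D 0, E 2. D eliminated.
Round 2: A 14, B 4, C 12, E 2. E eliminated.
Round 3: A 14, B 4, C 14. B eliminated.
Round 4: A 14, C 18. C has a majority (≥17).

C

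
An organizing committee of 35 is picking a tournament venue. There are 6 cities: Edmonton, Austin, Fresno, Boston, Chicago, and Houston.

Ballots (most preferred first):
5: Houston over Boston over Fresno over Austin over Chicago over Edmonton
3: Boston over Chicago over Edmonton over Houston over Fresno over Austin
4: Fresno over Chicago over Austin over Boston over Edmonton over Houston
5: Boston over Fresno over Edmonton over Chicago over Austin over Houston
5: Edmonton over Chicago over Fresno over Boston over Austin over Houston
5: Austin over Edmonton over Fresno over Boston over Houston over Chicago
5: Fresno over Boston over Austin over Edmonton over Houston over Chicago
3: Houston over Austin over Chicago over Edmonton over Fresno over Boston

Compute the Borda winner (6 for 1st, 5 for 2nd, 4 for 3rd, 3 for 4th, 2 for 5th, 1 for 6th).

Fresno

Edmonton: 5×1 + 3×4 + 4×2 + 5×4 + 5×6 + 5×5 + 5×3 + 3×3 = 124
Austin: 5×3 + 3×1 + 4×4 + 5×2 + 5×2 + 5×6 + 5×4 + 3×5 = 119
Fresno: 5×4 + 3×2 + 4×6 + 5×5 + 5×4 + 5×4 + 5×6 + 3×2 = 151
Boston: 5×5 + 3×6 + 4×3 + 5×6 + 5×3 + 5×3 + 5×5 + 3×1 = 143
Chicago: 5×2 + 3×5 + 4×5 + 5×3 + 5×5 + 5×1 + 5×1 + 3×4 = 107
Houston: 5×6 + 3×3 + 4×1 + 5×1 + 5×1 + 5×2 + 5×2 + 3×6 = 91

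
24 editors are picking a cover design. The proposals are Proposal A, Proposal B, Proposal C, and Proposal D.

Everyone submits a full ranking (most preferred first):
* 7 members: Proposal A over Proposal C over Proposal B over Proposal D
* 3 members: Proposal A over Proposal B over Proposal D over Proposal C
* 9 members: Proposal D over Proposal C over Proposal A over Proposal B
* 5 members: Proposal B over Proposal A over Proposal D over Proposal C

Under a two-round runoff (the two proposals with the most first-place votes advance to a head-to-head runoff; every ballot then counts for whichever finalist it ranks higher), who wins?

Round 1 first-place votes: Proposal A 10, Proposal B 5, Proposal C 0, Proposal D 9. Proposal A and Proposal D advance.
Runoff: Proposal A is ranked above Proposal D on 15 ballots, Proposal D above Proposal A on 9.

Proposal A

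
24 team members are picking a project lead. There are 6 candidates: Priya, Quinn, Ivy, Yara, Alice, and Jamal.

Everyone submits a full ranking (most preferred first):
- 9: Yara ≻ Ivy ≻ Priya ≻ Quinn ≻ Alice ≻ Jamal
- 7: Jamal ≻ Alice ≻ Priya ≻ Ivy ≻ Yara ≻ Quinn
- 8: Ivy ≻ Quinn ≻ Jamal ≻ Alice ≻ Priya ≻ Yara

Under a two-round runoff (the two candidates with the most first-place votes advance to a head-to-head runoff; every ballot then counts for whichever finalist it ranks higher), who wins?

Ivy

Round 1 first-place votes: Priya 0, Quinn 0, Ivy 8, Yara 9, Alice 0, Jamal 7. Yara and Ivy advance.
Runoff: Yara is ranked above Ivy on 9 ballots, Ivy above Yara on 15.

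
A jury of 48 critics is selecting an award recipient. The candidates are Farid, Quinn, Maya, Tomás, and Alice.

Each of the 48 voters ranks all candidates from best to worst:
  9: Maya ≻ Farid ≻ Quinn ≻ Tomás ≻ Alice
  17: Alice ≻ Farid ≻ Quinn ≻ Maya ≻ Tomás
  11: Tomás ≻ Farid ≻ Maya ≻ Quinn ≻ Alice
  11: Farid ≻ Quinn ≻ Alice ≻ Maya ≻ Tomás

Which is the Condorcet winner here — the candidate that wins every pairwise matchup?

Farid vs Quinn: 48–0
Farid vs Maya: 39–9
Farid vs Tomás: 37–11
Farid vs Alice: 31–17
Farid beats every other candidate.

Farid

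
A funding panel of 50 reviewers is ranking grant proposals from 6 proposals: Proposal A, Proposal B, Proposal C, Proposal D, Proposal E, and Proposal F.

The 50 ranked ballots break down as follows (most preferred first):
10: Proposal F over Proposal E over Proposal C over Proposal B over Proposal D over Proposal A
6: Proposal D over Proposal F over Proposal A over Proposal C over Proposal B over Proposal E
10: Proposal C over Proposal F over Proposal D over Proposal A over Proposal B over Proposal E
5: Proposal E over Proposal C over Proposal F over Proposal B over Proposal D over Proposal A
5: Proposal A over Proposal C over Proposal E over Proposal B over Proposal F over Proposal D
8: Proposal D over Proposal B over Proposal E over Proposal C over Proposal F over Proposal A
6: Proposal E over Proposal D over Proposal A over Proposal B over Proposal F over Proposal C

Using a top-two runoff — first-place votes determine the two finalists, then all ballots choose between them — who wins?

Round 1 first-place votes: Proposal A 5, Proposal B 0, Proposal C 10, Proposal D 14, Proposal E 11, Proposal F 10. Proposal D and Proposal E advance.
Runoff: Proposal D is ranked above Proposal E on 24 ballots, Proposal E above Proposal D on 26.

Proposal E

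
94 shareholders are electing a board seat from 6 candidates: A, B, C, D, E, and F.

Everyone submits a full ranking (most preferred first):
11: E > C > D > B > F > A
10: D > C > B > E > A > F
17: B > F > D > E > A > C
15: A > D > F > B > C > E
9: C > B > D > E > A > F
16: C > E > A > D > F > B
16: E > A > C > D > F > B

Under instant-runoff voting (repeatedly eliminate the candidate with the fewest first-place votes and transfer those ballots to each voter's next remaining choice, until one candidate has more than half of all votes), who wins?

Round 1: A 15, B 17, C 25, D 10, E 27, F 0. F eliminated.
Round 2: A 15, B 17, C 25, D 10, E 27. D eliminated.
Round 3: A 15, B 17, C 35, E 27. A eliminated.
Round 4: B 32, C 35, E 27. E eliminated.
Round 5: B 32, C 62. C has a majority (≥48).

C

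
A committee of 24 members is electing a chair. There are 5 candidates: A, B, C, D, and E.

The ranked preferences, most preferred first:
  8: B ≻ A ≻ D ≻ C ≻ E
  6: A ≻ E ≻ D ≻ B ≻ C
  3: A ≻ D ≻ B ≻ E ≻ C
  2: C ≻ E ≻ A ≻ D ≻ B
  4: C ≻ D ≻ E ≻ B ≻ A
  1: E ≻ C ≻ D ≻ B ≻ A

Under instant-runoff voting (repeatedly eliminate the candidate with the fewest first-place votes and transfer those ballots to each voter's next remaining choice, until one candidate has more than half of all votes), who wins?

B

Round 1: A 9, B 8, C 6, D 0, E 1. D eliminated.
Round 2: A 9, B 8, C 6, E 1. E eliminated.
Round 3: A 9, B 8, C 7. C eliminated.
Round 4: A 11, B 13. B has a majority (≥13).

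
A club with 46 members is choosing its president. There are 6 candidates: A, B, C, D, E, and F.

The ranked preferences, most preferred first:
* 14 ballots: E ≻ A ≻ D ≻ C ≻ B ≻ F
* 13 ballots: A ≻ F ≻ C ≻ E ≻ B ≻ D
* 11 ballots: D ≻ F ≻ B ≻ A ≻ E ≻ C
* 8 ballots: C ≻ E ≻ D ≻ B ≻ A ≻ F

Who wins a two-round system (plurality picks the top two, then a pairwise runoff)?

Round 1 first-place votes: A 13, B 0, C 8, D 11, E 14, F 0. E and A advance.
Runoff: E is ranked above A on 22 ballots, A above E on 24.

A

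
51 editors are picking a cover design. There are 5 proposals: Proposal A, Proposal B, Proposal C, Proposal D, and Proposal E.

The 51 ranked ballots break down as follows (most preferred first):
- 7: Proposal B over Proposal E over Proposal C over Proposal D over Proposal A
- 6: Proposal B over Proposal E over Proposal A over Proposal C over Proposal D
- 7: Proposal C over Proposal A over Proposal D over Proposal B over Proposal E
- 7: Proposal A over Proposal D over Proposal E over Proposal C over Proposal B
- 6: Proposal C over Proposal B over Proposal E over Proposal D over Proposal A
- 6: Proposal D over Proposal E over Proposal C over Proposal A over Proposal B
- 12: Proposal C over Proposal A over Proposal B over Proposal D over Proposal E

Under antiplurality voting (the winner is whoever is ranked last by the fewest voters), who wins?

Last-place votes: Proposal A 13, Proposal B 13, Proposal C 0, Proposal D 6, Proposal E 19.

Proposal C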